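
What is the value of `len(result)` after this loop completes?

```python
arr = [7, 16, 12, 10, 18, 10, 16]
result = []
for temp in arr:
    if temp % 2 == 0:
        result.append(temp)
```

Count even numbers in [7, 16, 12, 10, 18, 10, 16]
`result` takes the values: [] → [16] → [16, 12] → [16, 12, 10] → [16, 12, 10, 18] → [16, 12, 10, 18, 10] → [16, 12, 10, 18, 10, 16]
So `len(result)` = 6

Answer: 6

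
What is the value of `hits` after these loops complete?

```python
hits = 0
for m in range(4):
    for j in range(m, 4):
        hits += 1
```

Upper triangle: 4 + 3 + ... + 1
`hits` takes the values: 0 → 1 → 2 → 3 → 4 → 5 → 6 → 7 → 8 → 9 → 10

Answer: 10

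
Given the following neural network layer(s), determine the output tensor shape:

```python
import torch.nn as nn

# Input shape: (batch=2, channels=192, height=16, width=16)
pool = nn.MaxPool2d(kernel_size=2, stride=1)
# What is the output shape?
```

Input: (2, 192, 16, 16) -> Output: (2, 192, 15, 15)

Answer: (2, 192, 15, 15)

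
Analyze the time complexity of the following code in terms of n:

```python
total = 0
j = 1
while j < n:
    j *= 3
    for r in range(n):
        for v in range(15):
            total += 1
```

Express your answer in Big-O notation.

Each loop level contributes: log n × n × 1. Multiplying the contributions gives O(n log n).

Answer: O(n log n)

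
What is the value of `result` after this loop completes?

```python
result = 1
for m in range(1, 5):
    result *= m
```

4! = 24
`result` takes the values: 1 → 2 → 6 → 24

Answer: 24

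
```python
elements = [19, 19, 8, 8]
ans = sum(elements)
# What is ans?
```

Trace:
`elements = [19, 19, 8, 8]` → elements = [19, 19, 8, 8]
`ans = sum(elements)` → ans = 54
So ans = 54

Answer: 54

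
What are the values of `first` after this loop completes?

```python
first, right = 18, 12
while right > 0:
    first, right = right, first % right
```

GCD of 18 and 12
`first` takes the values: 18 → 12 → 6

Answer: 6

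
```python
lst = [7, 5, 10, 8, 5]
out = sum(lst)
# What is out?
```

Trace:
`lst = [7, 5, 10, 8, 5]` → lst = [7, 5, 10, 8, 5]
`out = sum(lst)` → out = 35
So out = 35

Answer: 35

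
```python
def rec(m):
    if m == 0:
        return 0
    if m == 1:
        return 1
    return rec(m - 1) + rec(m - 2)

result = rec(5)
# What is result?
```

Build up from base cases: rec(0)=0, rec(1)=1, rec(2)=1, rec(3)=2, rec(4)=3, rec(5)=5

Answer: 5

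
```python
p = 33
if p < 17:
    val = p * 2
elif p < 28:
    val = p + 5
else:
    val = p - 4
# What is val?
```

Trace:
`p = 33` → p = 33
`if p < 17: ...` → p < 17 is False, p < 28 is False, take else branch → val = 29
So val = 29

Answer: 29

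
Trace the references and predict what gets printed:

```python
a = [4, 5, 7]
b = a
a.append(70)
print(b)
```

Key concept: basic list aliasing.
Step by step:
`a = [4, 5, 7]` → a = [4, 5, 7]
`b = a` → b = [4, 5, 7] (same object as a)
`a.append(70)` → a = [4, 5, 7, 70] (same object as b); b = [4, 5, 7, 70] (same object as a)
`print(b)` → prints [4, 5, 7, 70]

Answer: [4, 5, 7, 70]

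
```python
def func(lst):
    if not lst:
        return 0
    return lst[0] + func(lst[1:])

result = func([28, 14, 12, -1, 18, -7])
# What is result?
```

28 + 14 + 12 + (-1) + 18 + (-7) + 0 = 64

Answer: 64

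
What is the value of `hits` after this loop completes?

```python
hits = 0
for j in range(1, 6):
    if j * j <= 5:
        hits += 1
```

Count numbers where j² ≤ 5
`hits` takes the values: 0 → 1 → 2

Answer: 2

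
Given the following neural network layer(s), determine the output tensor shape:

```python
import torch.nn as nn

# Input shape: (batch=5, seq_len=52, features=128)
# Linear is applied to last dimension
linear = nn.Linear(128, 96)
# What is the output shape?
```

Input: (5, 52, 128) -> Output: (5, 52, 96)

Answer: (5, 52, 96)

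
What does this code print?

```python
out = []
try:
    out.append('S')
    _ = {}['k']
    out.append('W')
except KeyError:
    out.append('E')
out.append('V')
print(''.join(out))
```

Execution trace: 'S' (try body) → 'E' (except KeyError) → 'V' (after the try/except). Output: SEV

Answer: SEV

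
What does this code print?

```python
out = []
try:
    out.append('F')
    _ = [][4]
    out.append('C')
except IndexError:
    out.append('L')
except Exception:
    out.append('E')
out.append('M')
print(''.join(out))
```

Execution trace: 'F' (try body) → 'L' (except IndexError) → 'M' (after the try/except). Output: FLM

Answer: FLM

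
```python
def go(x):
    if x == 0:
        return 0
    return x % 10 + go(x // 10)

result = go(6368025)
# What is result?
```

Sum of digits of 6368025: 5 + 2 + 0 + 8 + 6 + 3 + 6 = 30

Answer: 30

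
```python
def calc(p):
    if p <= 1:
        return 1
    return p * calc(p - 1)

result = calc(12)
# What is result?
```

calc(12) = 12 * 11 * 10 * 9 * 8 * 7 * 6 * 5 * 4 * 3 * 2 * 1 = 479001600

Answer: 479001600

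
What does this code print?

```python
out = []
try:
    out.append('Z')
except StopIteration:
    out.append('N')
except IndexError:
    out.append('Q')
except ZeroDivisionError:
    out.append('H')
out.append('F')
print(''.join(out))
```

Execution trace: 'Z' (try body, no exception) → 'F' (after the try/except). Output: ZF

Answer: ZF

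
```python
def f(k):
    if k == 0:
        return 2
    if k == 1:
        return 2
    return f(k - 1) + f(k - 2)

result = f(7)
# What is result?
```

Build up from base cases: f(0)=2, f(1)=2, f(2)=4, f(3)=6, f(4)=10, f(5)=16, f(6)=26, ..., f(7)=42

Answer: 42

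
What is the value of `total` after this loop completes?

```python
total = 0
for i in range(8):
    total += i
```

Sum of 0 to 7 = 28
`total` takes the values: 0 → 1 → 3 → 6 → 10 → 15 → 21 → 28

Answer: 28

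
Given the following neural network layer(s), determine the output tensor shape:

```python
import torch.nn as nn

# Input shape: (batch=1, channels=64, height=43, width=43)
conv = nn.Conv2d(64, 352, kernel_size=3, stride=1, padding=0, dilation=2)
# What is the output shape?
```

Input: (1, 64, 43, 43) -> Output: (1, 352, 39, 39)

Answer: (1, 352, 39, 39)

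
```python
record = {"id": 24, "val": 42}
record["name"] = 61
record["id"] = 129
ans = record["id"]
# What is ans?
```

Trace:
`record = {"id": 24, "val": 42}` → record = {'id': 24, 'val': 42}
`record["name"] = 61` → record = {'id': 24, 'val': 42, 'name': 61}
`record["id"] = 129` → record = {'id': 129, 'val': 42, 'name': 61}
`ans = record["id"]` → ans = 129
So ans = 129

Answer: 129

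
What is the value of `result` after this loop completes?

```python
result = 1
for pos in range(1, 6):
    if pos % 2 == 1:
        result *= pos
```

Product of odd numbers 1 to 5
`result` takes the values: 1 → 3 → 15

Answer: 15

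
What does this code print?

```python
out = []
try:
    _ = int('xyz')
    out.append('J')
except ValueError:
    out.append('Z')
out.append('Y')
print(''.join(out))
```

Execution trace: 'Z' (except ValueError) → 'Y' (after the try/except). Output: ZY

Answer: ZY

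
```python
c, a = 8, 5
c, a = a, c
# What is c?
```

Trace:
`c, a = 8, 5` → c = 8; a = 5
`c, a = a, c` → c = 5; a = 8
So c = 5

Answer: 5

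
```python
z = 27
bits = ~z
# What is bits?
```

Trace:
`z = 27` → z = 27
`bits = ~z` → bits = -28
So bits = -28

Answer: -28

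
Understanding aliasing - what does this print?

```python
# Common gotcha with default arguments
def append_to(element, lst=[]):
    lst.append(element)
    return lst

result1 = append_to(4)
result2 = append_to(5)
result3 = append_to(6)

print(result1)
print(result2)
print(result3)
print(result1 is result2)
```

Key concept: mutable default argument gotcha.
Step by step:
`result1 = append_to(4)` → result1 = [4]
`result2 = append_to(5)` → result1 = [4, 5] (same object as result2); result2 = [4, 5] (same object as result1)
`result3 = append_to(6)` → result1 = [4, 5, 6] (same object as result2, result3); result2 = [4, 5, 6] (same object as result1, result3); result3 = [4, 5, 6] (same object as result1, result2)
`print(result1)` → prints [4, 5, 6]
`print(result2)` → prints [4, 5, 6]
`print(result3)` → prints [4, 5, 6]
`print(result1 is result2)` → prints True

Answer:
[4, 5, 6]
[4, 5, 6]
[4, 5, 6]
True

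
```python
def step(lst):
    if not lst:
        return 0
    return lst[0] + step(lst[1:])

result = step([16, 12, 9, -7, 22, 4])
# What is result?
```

16 + 12 + 9 + (-7) + 22 + 4 + 0 = 56

Answer: 56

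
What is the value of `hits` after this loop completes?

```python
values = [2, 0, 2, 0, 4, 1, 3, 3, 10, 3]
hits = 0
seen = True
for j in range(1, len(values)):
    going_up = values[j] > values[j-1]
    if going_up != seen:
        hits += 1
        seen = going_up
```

Count direction changes in [2, 0, 2, 0, 4, 1, 3, 3, 10, 3]
`hits` takes the values: 0 → 1 → 2 → 3 → 4 → 5 → 6 → 7 → 8 → 9

Answer: 9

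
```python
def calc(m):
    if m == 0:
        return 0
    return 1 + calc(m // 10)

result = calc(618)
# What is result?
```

Count of digits of 618: 3

Answer: 3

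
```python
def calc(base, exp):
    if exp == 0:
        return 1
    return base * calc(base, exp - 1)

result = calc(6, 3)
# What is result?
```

calc(6, 3) = 6 * 6 * 6 = 216

Answer: 216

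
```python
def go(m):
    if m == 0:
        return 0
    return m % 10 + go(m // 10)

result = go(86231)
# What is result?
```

Sum of digits of 86231: 1 + 3 + 2 + 6 + 8 = 20

Answer: 20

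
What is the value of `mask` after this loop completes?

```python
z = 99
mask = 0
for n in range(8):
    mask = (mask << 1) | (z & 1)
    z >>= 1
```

Reverse lowest 8 bits of 99
`mask` takes the values: 0 → 1 → 3 → 6 → 12 → 24 → 49 → 99 → 198

Answer: 198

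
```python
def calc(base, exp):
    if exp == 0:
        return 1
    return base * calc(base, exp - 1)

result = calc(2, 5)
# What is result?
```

calc(2, 5) = 2 * 2 * 2 * 2 * 2 = 32

Answer: 32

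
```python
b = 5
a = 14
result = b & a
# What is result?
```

Trace:
`b = 5` → b = 5
`a = 14` → a = 14
`result = b & a` → result = 4
So result = 4

Answer: 4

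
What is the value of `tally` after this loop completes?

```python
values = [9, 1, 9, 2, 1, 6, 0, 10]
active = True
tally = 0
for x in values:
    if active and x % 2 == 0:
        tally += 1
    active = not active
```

Count even values at even positions
`tally` takes the values: 0 → 1

Answer: 1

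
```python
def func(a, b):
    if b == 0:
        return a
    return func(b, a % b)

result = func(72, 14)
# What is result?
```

func(72, 14) -> func(14, 2) -> func(2, 0) -> 2

Answer: 2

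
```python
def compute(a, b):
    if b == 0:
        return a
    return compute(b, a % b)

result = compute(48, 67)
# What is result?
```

compute(48, 67) -> compute(67, 48) -> compute(48, 19) -> compute(19, 10) -> compute(10, 9) -> compute(9, 1) -> compute(1, 0) -> 1

Answer: 1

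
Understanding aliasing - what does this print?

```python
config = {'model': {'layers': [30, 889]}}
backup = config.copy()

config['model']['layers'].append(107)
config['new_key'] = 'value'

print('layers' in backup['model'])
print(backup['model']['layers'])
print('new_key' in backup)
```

Key concept: shallow copy gotcha with nested dict.
Step by step:
`config = {'model': {'layers': [30, 889]}}` → config = {'model': {'layers': [30, 889]}}
`backup = config.copy()` → backup = {'model': {'layers': [30, 889]}}
`config['model']['layers'].append(107)` → config = {'model': {'layers': [30, 889, 107]}}; backup = {'model': {'layers': [30, 889, 107]}}
`config['new_key'] = 'value'` → config = {'model': {'layers': [30, 889, 107]}, 'new_key': 'value'}
`print('layers' in backup['model'])` → prints True
`print(backup['model']['layers'])` → prints [30, 889, 107]
`print('new_key' in backup)` → prints False

Answer:
True
[30, 889, 107]
False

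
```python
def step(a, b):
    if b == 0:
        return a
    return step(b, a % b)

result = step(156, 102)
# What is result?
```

step(156, 102) -> step(102, 54) -> step(54, 48) -> step(48, 6) -> step(6, 0) -> 6

Answer: 6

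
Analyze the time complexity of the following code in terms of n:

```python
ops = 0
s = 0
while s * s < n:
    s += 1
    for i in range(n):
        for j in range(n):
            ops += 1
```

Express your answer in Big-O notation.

Each loop level contributes: √n × n × n. Multiplying the contributions gives O(n^2√n).

Answer: O(n^2√n)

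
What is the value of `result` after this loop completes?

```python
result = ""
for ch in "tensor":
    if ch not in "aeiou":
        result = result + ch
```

Remove vowels from 'tensor'
`result` takes the values: "" → "t" → "tn" → "tns" → "tnsr"

Answer: "tnsr"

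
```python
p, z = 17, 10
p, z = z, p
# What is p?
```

Trace:
`p, z = 17, 10` → p = 17; z = 10
`p, z = z, p` → p = 10; z = 17
So p = 10

Answer: 10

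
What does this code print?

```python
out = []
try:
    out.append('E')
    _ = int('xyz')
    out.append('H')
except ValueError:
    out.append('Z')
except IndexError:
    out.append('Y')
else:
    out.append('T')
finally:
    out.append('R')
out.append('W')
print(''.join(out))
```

Execution trace: 'E' (try body) → 'Z' (except ValueError) → 'R' (finally) → 'W' (after the try/except). Output: EZRW

Answer: EZRW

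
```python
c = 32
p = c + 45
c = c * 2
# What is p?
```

Trace:
`c = 32` → c = 32
`p = c + 45` → p = 77
`c = c * 2` → c = 64
So p = 77

Answer: 77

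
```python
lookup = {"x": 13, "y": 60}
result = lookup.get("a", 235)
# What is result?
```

Trace:
`lookup = {"x": 13, "y": 60}` → lookup = {'x': 13, 'y': 60}
`result = lookup.get("a", 235)` → result = 235
So result = 235

Answer: 235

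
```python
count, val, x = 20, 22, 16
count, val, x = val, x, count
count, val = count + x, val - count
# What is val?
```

Trace:
`count, val, x = 20, 22, 16` → count = 20; val = 22; x = 16
`count, val, x = val, x, count` → count = 22; val = 16; x = 20
`count, val = count + x, val - count` → count = 42; val = -6
So val = -6

Answer: -6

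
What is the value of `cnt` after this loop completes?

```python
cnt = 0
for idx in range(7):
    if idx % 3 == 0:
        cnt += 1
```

Count numbers divisible by 3 in range(7)
`cnt` takes the values: 0 → 1 → 2 → 3

Answer: 3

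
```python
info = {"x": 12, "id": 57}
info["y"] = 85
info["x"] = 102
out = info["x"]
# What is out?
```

Trace:
`info = {"x": 12, "id": 57}` → info = {'x': 12, 'id': 57}
`info["y"] = 85` → info = {'x': 12, 'id': 57, 'y': 85}
`info["x"] = 102` → info = {'x': 102, 'id': 57, 'y': 85}
`out = info["x"]` → out = 102
So out = 102

Answer: 102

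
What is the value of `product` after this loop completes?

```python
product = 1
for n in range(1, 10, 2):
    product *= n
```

Product of 1, 3, 5, ... up to 9
`product` takes the values: 1 → 3 → 15 → 105 → 945

Answer: 945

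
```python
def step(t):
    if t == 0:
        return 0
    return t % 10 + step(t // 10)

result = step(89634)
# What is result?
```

Sum of digits of 89634: 4 + 3 + 6 + 9 + 8 = 30

Answer: 30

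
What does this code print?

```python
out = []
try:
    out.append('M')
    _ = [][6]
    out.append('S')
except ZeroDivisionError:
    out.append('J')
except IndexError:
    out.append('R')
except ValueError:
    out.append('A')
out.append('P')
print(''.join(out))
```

Execution trace: 'M' (try body) → 'R' (except IndexError) → 'P' (after the try/except). Output: MRP

Answer: MRP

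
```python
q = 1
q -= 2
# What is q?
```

Trace:
`q = 1` → q = 1
`q -= 2` → q = -1
So q = -1

Answer: -1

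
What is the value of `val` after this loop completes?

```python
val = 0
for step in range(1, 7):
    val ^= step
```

XOR of 1 to 6
`val` takes the values: 0 → 1 → 3 → 0 → 4 → 1 → 7

Answer: 7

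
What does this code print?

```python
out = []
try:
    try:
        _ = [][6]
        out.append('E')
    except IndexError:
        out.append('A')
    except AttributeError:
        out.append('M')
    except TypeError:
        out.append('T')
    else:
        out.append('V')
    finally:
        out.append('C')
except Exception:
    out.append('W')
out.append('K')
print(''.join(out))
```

Execution trace: 'A' (inner except IndexError) → 'C' (inner finally) → 'K' (after the try/except). Output: ACK

Answer: ACK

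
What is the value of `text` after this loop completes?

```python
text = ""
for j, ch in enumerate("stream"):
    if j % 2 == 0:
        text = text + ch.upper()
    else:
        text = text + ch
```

Uppercase even positions in 'stream'
`text` takes the values: "" → "S" → "St" → "StR" → "StRe" → "StReA" → "StReAm"

Answer: "StReAm"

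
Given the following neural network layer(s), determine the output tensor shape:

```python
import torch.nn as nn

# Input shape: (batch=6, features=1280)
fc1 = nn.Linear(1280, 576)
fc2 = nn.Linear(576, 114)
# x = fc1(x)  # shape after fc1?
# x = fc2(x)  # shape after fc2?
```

Input: (6, 1280) -> after fc1: (6, 576) -> Output: (6, 114)

Answer: (6, 114)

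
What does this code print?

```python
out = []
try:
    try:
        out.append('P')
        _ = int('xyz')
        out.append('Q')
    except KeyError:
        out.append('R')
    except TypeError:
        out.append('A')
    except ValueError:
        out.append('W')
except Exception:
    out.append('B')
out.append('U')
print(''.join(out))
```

Execution trace: 'P' (inner try body) → 'W' (inner except ValueError) → 'U' (after the try/except). Output: PWU

Answer: PWU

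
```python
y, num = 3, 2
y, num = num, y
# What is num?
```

Trace:
`y, num = 3, 2` → y = 3; num = 2
`y, num = num, y` → y = 2; num = 3
So num = 3

Answer: 3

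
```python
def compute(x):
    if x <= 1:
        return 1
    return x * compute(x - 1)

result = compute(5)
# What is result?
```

compute(5) = 5 * 4 * 3 * 2 * 1 = 120

Answer: 120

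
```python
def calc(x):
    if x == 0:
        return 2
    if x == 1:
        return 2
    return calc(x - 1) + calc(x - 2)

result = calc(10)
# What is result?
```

Build up from base cases: calc(0)=2, calc(1)=2, calc(2)=4, calc(3)=6, calc(4)=10, calc(5)=16, calc(6)=26, ..., calc(10)=178

Answer: 178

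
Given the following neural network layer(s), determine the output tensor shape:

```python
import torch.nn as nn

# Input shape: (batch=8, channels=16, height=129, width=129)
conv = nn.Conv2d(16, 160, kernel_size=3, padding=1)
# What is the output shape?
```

Input: (8, 16, 129, 129) -> Output: (8, 160, 129, 129)

Answer: (8, 160, 129, 129)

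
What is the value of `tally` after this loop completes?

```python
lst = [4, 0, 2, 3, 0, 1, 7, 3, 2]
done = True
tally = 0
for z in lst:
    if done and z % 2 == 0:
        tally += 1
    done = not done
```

Count even values at even positions
`tally` takes the values: 0 → 1 → 2 → 3 → 4

Answer: 4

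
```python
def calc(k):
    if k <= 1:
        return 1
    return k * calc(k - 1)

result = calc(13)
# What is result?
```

calc(13) = 13 * 12 * 11 * 10 * 9 * 8 * 7 * 6 * 5 * 4 * 3 * 2 * 1 = 6227020800

Answer: 6227020800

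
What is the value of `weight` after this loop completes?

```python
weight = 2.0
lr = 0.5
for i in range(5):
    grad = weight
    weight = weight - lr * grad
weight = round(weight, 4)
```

Gradient descent: w = 2.0 * (1 - 0.5)^5
`weight` takes the values: 2.0 → 1.0 → 0.5 → 0.25 → 0.125 → 0.0625

Answer: 0.0625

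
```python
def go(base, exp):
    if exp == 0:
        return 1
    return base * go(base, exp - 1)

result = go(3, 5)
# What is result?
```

go(3, 5) = 3 * 3 * 3 * 3 * 3 = 243

Answer: 243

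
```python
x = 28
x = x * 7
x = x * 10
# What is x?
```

Trace:
`x = 28` → x = 28
`x = x * 7` → x = 196
`x = x * 10` → x = 1960
So x = 1960

Answer: 1960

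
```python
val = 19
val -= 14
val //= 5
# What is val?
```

Trace:
`val = 19` → val = 19
`val -= 14` → val = 5
`val //= 5` → val = 1
So val = 1

Answer: 1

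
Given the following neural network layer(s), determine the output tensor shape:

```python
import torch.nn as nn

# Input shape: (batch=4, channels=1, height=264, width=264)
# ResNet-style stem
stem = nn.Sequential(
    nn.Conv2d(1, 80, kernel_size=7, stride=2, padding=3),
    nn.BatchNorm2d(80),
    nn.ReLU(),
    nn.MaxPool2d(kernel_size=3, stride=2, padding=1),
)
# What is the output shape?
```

Input: (4, 1, 264, 264) -> after Conv2d 7x7 stride=2: (4, 80, 132, 132) -> Output: (4, 80, 66, 66)

Answer: (4, 80, 66, 66)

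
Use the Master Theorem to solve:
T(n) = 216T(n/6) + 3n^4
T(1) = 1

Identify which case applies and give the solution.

a=216, b=6, f(n)=3n^4. log_6(216) = 3. Since c=4 > 3 and the regularity condition holds (216(n/6)^4 = (216/6^4)n^4 with 216/6^4 < 1), Case 3 applies: T(n) = Θ(f(n)) = O(n^4).

Answer: O(n^4) - Case 3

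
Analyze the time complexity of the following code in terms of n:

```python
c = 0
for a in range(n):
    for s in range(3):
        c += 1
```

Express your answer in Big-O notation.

Each loop level contributes: n × 1. Multiplying the contributions gives O(n).

Answer: O(n)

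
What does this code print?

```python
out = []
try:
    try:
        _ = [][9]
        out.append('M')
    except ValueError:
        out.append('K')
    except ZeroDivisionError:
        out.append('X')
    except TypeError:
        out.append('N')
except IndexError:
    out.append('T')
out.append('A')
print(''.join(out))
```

Execution trace: 'T' (outer except IndexError) → 'A' (after the try/except). Output: TA

Answer: TA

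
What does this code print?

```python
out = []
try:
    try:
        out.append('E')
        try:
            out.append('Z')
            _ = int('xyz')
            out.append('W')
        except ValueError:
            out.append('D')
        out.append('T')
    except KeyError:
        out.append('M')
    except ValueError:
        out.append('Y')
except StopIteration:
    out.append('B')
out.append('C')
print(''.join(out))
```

Execution trace: 'E' (try body) → 'Z' (inner try body) → 'D' (inner except ValueError) → 'T' (try body, no exception) → 'C' (after the try/except). Output: EZDTC

Answer: EZDTC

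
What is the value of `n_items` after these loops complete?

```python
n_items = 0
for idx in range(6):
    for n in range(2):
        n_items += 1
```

6 * 2 = 12
`n_items` takes the values: 0 → 1 → 2 → 3 → 4 → 5 → 6 → 7 → 8 → 9 → 10 → 11 → 12

Answer: 12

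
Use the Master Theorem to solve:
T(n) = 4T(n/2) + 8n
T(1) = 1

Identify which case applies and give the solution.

a=4, b=2, f(n)=8n. log_2(4) = 2. Since c=1 < 2, Case 1 applies: T(n) = Θ(n^log_b(a)) = O(n^2).

Answer: O(n^2) - Case 1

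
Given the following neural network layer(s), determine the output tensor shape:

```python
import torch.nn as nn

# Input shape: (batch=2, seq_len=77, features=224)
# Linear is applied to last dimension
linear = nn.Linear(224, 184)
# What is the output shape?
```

Input: (2, 77, 224) -> Output: (2, 77, 184)

Answer: (2, 77, 184)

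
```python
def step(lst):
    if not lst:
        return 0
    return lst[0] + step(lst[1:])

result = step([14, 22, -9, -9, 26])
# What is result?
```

14 + 22 + (-9) + (-9) + 26 + 0 = 44

Answer: 44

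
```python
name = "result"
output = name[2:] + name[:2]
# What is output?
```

Trace:
`name = "result"` → name = 'result'
`output = name[2:] + name[:2]` → output = 'sultre'
So output = 'sultre'

Answer: 'sultre'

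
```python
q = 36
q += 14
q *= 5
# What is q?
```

Trace:
`q = 36` → q = 36
`q += 14` → q = 50
`q *= 5` → q = 250
So q = 250

Answer: 250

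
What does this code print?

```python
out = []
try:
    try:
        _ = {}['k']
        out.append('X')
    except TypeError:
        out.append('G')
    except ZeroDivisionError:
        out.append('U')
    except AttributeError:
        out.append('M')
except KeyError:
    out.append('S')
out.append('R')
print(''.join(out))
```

Execution trace: 'S' (outer except KeyError) → 'R' (after the try/except). Output: SR

Answer: SR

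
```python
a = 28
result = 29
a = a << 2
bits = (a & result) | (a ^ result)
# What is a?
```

Trace:
`a = 28` → a = 28
`result = 29` → result = 29
`a = a << 2` → a = 112
`bits = (a & result) | (a ^ result)` → bits = 125
So a = 112

Answer: 112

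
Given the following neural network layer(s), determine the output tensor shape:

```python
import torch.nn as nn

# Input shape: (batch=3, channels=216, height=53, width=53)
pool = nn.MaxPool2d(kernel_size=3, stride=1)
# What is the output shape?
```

Input: (3, 216, 53, 53) -> Output: (3, 216, 51, 51)

Answer: (3, 216, 51, 51)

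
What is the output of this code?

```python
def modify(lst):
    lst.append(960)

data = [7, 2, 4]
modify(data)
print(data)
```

Key concept: function modifies passed list.
Step by step:
`data = [7, 2, 4]` → data = [7, 2, 4]
`modify(data)` → data = [7, 2, 4, 960]
`print(data)` → prints [7, 2, 4, 960]

Answer: [7, 2, 4, 960]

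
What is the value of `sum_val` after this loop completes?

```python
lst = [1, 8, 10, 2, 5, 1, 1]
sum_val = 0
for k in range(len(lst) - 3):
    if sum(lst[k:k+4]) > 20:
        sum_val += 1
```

Count windows with sum > 20
`sum_val` takes the values: 0 → 1 → 2

Answer: 2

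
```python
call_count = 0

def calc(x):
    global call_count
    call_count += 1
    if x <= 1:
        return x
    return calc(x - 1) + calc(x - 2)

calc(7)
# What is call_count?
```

Calls(x) = 1 + Calls(x-1) + Calls(x-2); Calls(0)=Calls(1)=1. For x=7 this gives 41.

Answer: 41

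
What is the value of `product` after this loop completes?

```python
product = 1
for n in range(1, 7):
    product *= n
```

6! = 720
`product` takes the values: 1 → 2 → 6 → 24 → 120 → 720

Answer: 720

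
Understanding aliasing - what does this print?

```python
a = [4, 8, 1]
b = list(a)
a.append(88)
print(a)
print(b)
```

Key concept: list() constructor creates copy.
Step by step:
`a = [4, 8, 1]` → a = [4, 8, 1]
`b = list(a)` → b = [4, 8, 1]
`a.append(88)` → a = [4, 8, 1, 88]
`print(a)` → prints [4, 8, 1, 88]
`print(b)` → prints [4, 8, 1]

Answer:
[4, 8, 1, 88]
[4, 8, 1]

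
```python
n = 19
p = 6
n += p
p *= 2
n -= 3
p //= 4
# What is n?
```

Trace:
`n = 19` → n = 19
`p = 6` → p = 6
`n += p` → n = 25
`p *= 2` → p = 12
`n -= 3` → n = 22
`p //= 4` → p = 3
So n = 22

Answer: 22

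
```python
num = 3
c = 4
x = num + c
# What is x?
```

Trace:
`num = 3` → num = 3
`c = 4` → c = 4
`x = num + c` → x = 7
So x = 7

Answer: 7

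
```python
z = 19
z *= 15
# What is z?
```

Trace:
`z = 19` → z = 19
`z *= 15` → z = 285
So z = 285

Answer: 285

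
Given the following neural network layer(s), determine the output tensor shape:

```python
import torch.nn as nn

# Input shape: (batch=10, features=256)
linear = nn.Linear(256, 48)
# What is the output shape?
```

Input: (10, 256) -> Output: (10, 48)

Answer: (10, 48)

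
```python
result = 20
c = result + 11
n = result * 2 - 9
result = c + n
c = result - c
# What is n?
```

Trace:
`result = 20` → result = 20
`c = result + 11` → c = 31
`n = result * 2 - 9` → n = 31
`result = c + n` → result = 62
`c = result - c` → c = 31
So n = 31

Answer: 31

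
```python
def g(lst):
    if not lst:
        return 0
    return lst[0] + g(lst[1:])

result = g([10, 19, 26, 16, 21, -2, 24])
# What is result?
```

10 + 19 + 26 + 16 + 21 + (-2) + 24 + 0 = 114

Answer: 114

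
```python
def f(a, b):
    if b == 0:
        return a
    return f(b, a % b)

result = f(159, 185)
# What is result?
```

f(159, 185) -> f(185, 159) -> f(159, 26) -> f(26, 3) -> f(3, 2) -> f(2, 1) -> f(1, 0) -> 1

Answer: 1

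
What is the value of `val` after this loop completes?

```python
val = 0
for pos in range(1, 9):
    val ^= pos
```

XOR of 1 to 8
`val` takes the values: 0 → 1 → 3 → 0 → 4 → 1 → 7 → 0 → 8

Answer: 8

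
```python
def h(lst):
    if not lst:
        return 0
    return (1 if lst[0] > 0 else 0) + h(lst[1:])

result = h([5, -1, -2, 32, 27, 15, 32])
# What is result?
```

Count of positive elements in [5, -1, -2, 32, 27, 15, 32] = 5

Answer: 5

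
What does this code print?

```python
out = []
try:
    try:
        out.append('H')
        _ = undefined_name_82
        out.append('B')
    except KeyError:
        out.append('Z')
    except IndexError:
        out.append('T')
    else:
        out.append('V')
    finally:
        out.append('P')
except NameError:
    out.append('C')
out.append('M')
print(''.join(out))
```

Execution trace: 'H' (try body) → 'P' (finally) → 'C' (outer except NameError) → 'M' (after the try/except). Output: HPCM

Answer: HPCM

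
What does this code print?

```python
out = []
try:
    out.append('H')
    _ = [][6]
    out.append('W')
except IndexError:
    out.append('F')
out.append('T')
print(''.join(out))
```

Execution trace: 'H' (try body) → 'F' (except IndexError) → 'T' (after the try/except). Output: HFT

Answer: HFT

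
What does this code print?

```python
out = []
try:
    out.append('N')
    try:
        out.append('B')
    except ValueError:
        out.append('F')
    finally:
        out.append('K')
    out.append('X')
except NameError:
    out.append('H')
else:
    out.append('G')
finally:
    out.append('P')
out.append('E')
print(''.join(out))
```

Execution trace: 'N' (try body) → 'B' (inner try body, no exception) → 'K' (inner finally) → 'X' (try body, no exception) → 'G' (else) → 'P' (finally) → 'E' (after the try/except). Output: NBKXGPE

Answer: NBKXGPE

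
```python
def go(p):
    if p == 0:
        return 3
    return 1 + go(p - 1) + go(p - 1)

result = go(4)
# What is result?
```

go(p) = 1 + 2·go(p-1), go(0)=3. Closed form: (3+1)·2^4 - 1 = 63.

Answer: 63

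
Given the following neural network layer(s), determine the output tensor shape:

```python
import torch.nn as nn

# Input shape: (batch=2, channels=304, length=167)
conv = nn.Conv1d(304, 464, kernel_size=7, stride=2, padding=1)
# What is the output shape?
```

Input: (2, 304, 167) -> Output: (2, 464, 82)

Answer: (2, 464, 82)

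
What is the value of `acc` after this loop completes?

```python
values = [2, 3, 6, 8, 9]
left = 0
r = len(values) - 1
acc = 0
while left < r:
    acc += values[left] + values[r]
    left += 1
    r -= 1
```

Sum of pairs from ends
`acc` takes the values: 0 → 11 → 22

Answer: 22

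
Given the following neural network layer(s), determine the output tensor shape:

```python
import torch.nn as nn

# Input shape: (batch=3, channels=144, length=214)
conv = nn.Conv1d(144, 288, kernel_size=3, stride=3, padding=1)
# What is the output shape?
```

Input: (3, 144, 214) -> Output: (3, 288, 72)

Answer: (3, 288, 72)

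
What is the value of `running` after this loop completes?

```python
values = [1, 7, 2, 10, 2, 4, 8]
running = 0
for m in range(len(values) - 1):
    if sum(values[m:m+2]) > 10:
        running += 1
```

Count windows with sum > 10
`running` takes the values: 0 → 1 → 2 → 3

Answer: 3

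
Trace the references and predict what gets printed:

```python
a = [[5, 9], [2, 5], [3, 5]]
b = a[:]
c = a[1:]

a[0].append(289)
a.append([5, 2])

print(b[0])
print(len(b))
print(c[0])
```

Key concept: slice with nested mutation.
Step by step:
`a = [[5, 9], [2, 5], [3, 5]]` → a = [[5, 9], [2, 5], [3, 5]]
`b = a[:]` → b = [[5, 9], [2, 5], [3, 5]]
`c = a[1:]` → c = [[2, 5], [3, 5]]
`a[0].append(289)` → a = [[5, 9, 289], [2, 5], [3, 5]]; b = [[5, 9, 289], [2, 5], [3, 5]]
`a.append([5, 2])` → a = [[5, 9, 289], [2, 5], [3, 5], [5, 2]]
`print(b[0])` → prints [5, 9, 289]
`print(len(b))` → prints 3
`print(c[0])` → prints [2, 5]

Answer:
[5, 9, 289]
3
[2, 5]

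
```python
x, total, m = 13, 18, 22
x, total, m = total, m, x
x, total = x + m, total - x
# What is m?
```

Trace:
`x, total, m = 13, 18, 22` → x = 13; total = 18; m = 22
`x, total, m = total, m, x` → x = 18; total = 22; m = 13
`x, total = x + m, total - x` → x = 31; total = 4
So m = 13

Answer: 13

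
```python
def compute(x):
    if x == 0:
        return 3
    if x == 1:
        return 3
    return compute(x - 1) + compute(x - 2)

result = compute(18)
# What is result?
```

Build up from base cases: compute(0)=3, compute(1)=3, compute(2)=6, compute(3)=9, compute(4)=15, compute(5)=24, compute(6)=39, ..., compute(18)=12543

Answer: 12543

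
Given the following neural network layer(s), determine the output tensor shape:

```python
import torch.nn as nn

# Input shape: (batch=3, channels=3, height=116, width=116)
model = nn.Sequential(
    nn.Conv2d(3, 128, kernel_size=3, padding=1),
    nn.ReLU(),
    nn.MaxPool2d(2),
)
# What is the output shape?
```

Input: (3, 3, 116, 116) -> after Conv2d: (3, 128, 116, 116) -> after ReLU: (3, 128, 116, 116) -> Output: (3, 128, 58, 58)

Answer: (3, 128, 58, 58)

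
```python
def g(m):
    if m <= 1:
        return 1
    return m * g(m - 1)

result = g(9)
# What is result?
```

g(9) = 9 * 8 * 7 * 6 * 5 * 4 * 3 * 2 * 1 = 362880

Answer: 362880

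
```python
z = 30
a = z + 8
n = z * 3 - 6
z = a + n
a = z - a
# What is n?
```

Trace:
`z = 30` → z = 30
`a = z + 8` → a = 38
`n = z * 3 - 6` → n = 84
`z = a + n` → z = 122
`a = z - a` → a = 84
So n = 84

Answer: 84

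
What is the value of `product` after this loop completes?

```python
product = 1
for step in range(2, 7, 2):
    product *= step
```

Product of even numbers 2 to 6
`product` takes the values: 1 → 2 → 8 → 48

Answer: 48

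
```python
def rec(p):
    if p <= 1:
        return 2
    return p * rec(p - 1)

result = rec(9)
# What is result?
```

rec(9) = 9 * 8 * 7 * 6 * 5 * 4 * 3 * 2 * 2 = 725760

Answer: 725760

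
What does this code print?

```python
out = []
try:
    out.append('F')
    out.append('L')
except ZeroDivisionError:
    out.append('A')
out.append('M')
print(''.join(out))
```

Execution trace: 'F' (try body) → 'L' (try body, no exception) → 'M' (after the try/except). Output: FLM

Answer: FLM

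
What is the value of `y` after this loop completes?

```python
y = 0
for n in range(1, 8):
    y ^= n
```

XOR of 1 to 7
`y` takes the values: 0 → 1 → 3 → 0 → 4 → 1 → 7 → 0

Answer: 0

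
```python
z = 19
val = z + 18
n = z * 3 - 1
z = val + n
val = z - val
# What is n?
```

Trace:
`z = 19` → z = 19
`val = z + 18` → val = 37
`n = z * 3 - 1` → n = 56
`z = val + n` → z = 93
`val = z - val` → val = 56
So n = 56

Answer: 56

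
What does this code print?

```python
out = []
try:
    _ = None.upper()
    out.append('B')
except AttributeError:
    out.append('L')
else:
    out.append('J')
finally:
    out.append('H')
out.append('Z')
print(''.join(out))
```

Execution trace: 'L' (except AttributeError) → 'H' (finally) → 'Z' (after the try/except). Output: LHZ

Answer: LHZ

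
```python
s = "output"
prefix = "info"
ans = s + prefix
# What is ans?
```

Trace:
`s = "output"` → s = 'output'
`prefix = "info"` → prefix = 'info'
`ans = s + prefix` → ans = 'outputinfo'
So ans = 'outputinfo'

Answer: 'outputinfo'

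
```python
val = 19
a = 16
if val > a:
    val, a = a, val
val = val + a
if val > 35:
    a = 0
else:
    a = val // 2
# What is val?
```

Trace:
`val = 19` → val = 19
`a = 16` → a = 16
`if val > a: ...` → val > a is True → val = 16; a = 19
`val = val + a` → val = 35
`if val > 35: ...` → val > 35 is False, take else branch → a = 17
So val = 35

Answer: 35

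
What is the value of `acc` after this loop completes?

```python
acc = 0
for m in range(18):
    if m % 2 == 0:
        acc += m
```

Sum of even numbers 0 to 17
`acc` takes the values: 0 → 2 → 6 → 12 → 20 → 30 → 42 → 56 → 72

Answer: 72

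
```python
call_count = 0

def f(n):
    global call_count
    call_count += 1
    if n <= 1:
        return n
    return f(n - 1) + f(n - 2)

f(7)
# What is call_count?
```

Calls(n) = 1 + Calls(n-1) + Calls(n-2); Calls(0)=Calls(1)=1. For n=7 this gives 41.

Answer: 41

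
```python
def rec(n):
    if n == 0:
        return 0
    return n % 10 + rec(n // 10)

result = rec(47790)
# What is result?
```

Sum of digits of 47790: 0 + 9 + 7 + 7 + 4 = 27

Answer: 27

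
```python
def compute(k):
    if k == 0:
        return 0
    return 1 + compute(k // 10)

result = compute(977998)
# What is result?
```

Count of digits of 977998: 6

Answer: 6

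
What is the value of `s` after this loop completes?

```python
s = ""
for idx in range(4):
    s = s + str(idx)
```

Concatenate digits 0 to 3
`s` takes the values: "" → "0" → "01" → "012" → "0123"

Answer: "0123"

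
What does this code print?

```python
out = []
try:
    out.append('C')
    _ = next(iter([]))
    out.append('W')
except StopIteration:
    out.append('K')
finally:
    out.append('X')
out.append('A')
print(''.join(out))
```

Execution trace: 'C' (try body) → 'K' (except StopIteration) → 'X' (finally) → 'A' (after the try/except). Output: CKXA

Answer: CKXA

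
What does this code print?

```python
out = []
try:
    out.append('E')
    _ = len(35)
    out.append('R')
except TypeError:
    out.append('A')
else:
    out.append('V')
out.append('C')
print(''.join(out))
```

Execution trace: 'E' (try body) → 'A' (except TypeError) → 'C' (after the try/except). Output: EAC

Answer: EAC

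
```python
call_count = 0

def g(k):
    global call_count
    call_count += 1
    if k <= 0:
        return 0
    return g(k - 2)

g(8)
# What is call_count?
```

Linear recursion stepping by 2: 5 calls from k=8 down to ≤0.

Answer: 5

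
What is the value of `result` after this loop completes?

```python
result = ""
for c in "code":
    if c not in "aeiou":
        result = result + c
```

Remove vowels from 'code'
`result` takes the values: "" → "c" → "cd"

Answer: "cd"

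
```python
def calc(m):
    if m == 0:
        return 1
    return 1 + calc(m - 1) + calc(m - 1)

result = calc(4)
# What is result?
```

calc(m) = 1 + 2·calc(m-1), calc(0)=1. Closed form: (1+1)·2^4 - 1 = 31.

Answer: 31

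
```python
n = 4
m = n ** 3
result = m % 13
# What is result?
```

Trace:
`n = 4` → n = 4
`m = n ** 3` → m = 64
`result = m % 13` → result = 12
So result = 12

Answer: 12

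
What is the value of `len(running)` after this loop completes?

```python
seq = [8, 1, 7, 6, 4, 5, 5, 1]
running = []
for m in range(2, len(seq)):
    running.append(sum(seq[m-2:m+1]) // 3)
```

Number of 3-element averages
`running` takes the values: [] → [5] → [5, 4] → [5, 4, 5] → [5, 4, 5, 5] → [5, 4, 5, 5, 4] → [5, 4, 5, 5, 4, 3]
So `len(running)` = 6

Answer: 6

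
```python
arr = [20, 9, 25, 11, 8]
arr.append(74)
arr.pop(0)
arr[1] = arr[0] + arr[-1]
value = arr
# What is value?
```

Trace:
`arr = [20, 9, 25, 11, 8]` → arr = [20, 9, 25, 11, 8]
`arr.append(74)` → arr = [20, 9, 25, 11, 8, 74]
`arr.pop(0)` → arr = [9, 25, 11, 8, 74]
`arr[1] = arr[0] + arr[-1]` → arr = [9, 83, 11, 8, 74]
`value = arr` → value = [9, 83, 11, 8, 74]
So value = [9, 83, 11, 8, 74]

Answer: [9, 83, 11, 8, 74]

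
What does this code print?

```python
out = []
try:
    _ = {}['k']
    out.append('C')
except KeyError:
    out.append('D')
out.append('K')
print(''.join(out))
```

Execution trace: 'D' (except KeyError) → 'K' (after the try/except). Output: DK

Answer: DK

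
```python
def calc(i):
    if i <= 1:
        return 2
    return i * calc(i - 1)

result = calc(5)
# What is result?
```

calc(5) = 5 * 4 * 3 * 2 * 2 = 240

Answer: 240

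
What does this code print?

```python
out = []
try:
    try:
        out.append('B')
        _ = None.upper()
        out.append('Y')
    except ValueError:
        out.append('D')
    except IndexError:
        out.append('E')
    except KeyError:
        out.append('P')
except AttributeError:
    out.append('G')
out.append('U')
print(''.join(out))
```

Execution trace: 'B' (try body) → 'G' (outer except AttributeError) → 'U' (after the try/except). Output: BGU

Answer: BGU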